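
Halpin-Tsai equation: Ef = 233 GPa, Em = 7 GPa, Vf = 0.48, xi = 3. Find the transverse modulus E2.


eta = (Ef/Em - 1)/(Ef/Em + xi) = (33.2857 - 1)/(33.2857 + 3) = 0.8898
E2 = Em*(1+xi*eta*Vf)/(1-eta*Vf) = 27.87 GPa

27.87 GPa


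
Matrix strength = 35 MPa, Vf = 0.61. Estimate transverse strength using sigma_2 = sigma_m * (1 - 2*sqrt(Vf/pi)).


factor = 1 - 2*sqrt(0.61/pi) = 0.1187
sigma_2 = 35 * 0.1187 = 4.15 MPa

4.15 MPa


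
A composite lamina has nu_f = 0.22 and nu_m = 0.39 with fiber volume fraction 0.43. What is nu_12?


nu_12 = nu_f*Vf + nu_m*(1-Vf) = 0.22*0.43 + 0.39*0.57 = 0.3169

0.3169


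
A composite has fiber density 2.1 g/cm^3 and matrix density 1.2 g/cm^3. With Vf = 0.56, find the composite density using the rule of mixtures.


rho_c = rho_f*Vf + rho_m*(1-Vf) = 2.1*0.56 + 1.2*0.44 = 1.704 g/cm^3

1.704 g/cm^3


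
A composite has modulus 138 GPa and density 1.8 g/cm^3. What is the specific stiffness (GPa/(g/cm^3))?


Specific stiffness = E/rho = 138/1.8 = 76.7 GPa/(g/cm^3)

76.7 GPa/(g/cm^3)


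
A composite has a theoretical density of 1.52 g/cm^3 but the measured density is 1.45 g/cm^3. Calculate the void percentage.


Void% = (rho_theo - rho_actual)/rho_theo * 100 = (1.52 - 1.45)/1.52 * 100 = 4.61%

4.61%


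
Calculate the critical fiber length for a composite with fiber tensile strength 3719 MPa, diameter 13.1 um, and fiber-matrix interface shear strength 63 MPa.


Lc = sigma_f * d / (2 * tau_i) = 3719 * 13.1 / (2 * 63) = 386.7 um

386.7 um


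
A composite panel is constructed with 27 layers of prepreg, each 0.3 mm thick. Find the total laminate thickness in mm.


h = n * t_ply = 27 * 0.3 = 8.1 mm

8.1 mm


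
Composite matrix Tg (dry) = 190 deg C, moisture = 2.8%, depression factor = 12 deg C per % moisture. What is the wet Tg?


Tg_wet = Tg_dry - k*moisture = 190 - 12*2.8 = 156.4 deg C

156.4 deg C


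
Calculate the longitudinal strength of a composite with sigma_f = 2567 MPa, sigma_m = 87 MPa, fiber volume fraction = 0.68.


sigma_1 = sigma_f*Vf + sigma_m*(1-Vf) = 2567*0.68 + 87*0.32 = 1773.4 MPa

1773.4 MPa


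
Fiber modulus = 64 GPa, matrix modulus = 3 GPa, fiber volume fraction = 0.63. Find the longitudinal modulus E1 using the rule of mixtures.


E1 = Ef*Vf + Em*(1-Vf) = 64*0.63 + 3*0.37 = 41.43 GPa

41.43 GPa


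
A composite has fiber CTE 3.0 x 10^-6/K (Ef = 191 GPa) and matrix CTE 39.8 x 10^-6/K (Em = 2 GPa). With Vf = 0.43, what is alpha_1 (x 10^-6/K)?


E1 = Ef*Vf + Em*(1-Vf) = 83.27
alpha_1 = (alpha_f*Ef*Vf + alpha_m*Em*(1-Vf))/E1 = 3.5 x 10^-6/K

3.5 x 10^-6/K


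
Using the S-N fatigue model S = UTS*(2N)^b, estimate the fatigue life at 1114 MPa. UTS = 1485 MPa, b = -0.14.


N = 0.5 * (S/UTS)^(1/b) = 0.5 * (1114/1485)^(1/-0.14) = 3.8967 cycles

3.8967 cycles


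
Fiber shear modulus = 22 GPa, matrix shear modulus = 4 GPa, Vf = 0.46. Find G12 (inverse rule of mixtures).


1/G12 = Vf/Gf + (1-Vf)/Gm = 0.46/22 + 0.54/4
G12 = 6.41 GPa

6.41 GPa


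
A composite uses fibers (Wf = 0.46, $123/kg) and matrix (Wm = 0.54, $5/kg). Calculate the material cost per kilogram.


Cost = cost_f*Wf + cost_m*Wm = 123*0.46 + 5*0.54 = $59.28/kg

$59.28/kg


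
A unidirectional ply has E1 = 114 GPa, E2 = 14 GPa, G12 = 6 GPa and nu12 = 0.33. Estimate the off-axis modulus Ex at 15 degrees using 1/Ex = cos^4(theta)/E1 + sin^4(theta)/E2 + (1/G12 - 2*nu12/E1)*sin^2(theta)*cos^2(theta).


cos^4(15) = 0.870513, sin^4(15) = 0.004487, sin^2(15)*cos^2(15) = 0.0625
1/G12 - 2*nu12/E1 = 1/6 - 2*0.33/114 = 0.160877 GPa^-1
1/Ex = 0.870513/114 + 0.004487/14 + 0.160877*0.0625 = 0.0180114 GPa^-1
Ex = 55.52 GPa

55.52 GPa


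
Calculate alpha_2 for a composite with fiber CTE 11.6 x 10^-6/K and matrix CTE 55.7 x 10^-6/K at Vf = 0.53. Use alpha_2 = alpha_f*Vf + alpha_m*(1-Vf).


alpha_2 = alpha_f*Vf + alpha_m*(1-Vf) = 11.6*0.53 + 55.7*0.47 = 32.3 x 10^-6/K

32.3 x 10^-6/K


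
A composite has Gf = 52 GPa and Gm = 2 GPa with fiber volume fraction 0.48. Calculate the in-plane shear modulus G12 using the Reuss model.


1/G12 = Vf/Gf + (1-Vf)/Gm = 0.48/52 + 0.52/2
G12 = 3.71 GPa

3.71 GPa


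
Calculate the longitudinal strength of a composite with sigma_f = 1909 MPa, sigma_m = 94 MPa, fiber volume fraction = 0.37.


sigma_1 = sigma_f*Vf + sigma_m*(1-Vf) = 1909*0.37 + 94*0.63 = 765.6 MPa

765.6 MPa


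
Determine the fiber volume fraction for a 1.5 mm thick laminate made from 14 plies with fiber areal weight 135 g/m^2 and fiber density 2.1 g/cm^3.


Vf = n * FAW / (rho_f * h * 1000) = 14 * 135 / (2.1 * 1.5 * 1000) = 0.6

0.6


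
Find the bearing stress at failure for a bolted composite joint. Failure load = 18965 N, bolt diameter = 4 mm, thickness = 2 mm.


sigma_br = F/(d*h) = 18965/(4*2) = 2370.6 MPa

2370.6 MPa


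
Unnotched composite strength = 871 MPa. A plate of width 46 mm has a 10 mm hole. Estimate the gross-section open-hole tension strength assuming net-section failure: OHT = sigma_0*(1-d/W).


OHT = sigma_0*(1-d/W) = 871*(1-10/46) = 681.7 MPa

681.7 MPa


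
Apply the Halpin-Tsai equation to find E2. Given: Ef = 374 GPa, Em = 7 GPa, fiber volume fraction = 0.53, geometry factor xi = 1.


eta = (Ef/Em - 1)/(Ef/Em + xi) = (53.4286 - 1)/(53.4286 + 1) = 0.9633
E2 = Em*(1+xi*eta*Vf)/(1-eta*Vf) = 21.6 GPa

21.6 GPa


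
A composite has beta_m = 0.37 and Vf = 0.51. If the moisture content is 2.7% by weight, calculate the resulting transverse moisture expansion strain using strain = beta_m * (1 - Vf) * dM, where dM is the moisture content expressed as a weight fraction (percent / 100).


dM = 2.7/100 = 0.027
strain = beta_m * (1-Vf) * dM = 0.37 * 0.49 * 0.027 = 0.0048951

0.0048951


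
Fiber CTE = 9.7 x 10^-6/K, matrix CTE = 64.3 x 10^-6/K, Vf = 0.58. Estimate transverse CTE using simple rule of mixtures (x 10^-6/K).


alpha_2 = alpha_f*Vf + alpha_m*(1-Vf) = 9.7*0.58 + 64.3*0.42 = 32.6 x 10^-6/K

32.6 x 10^-6/K


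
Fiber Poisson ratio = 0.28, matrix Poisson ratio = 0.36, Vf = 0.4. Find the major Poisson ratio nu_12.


nu_12 = nu_f*Vf + nu_m*(1-Vf) = 0.28*0.4 + 0.36*0.6 = 0.328

0.328


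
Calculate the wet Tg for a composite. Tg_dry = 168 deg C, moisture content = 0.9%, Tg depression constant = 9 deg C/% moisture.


Tg_wet = Tg_dry - k*moisture = 168 - 9*0.9 = 159.9 deg C

159.9 deg C


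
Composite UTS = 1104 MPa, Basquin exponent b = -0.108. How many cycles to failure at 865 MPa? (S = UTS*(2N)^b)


N = 0.5 * (S/UTS)^(1/b) = 0.5 * (865/1104)^(1/-0.108) = 4.7865 cycles

4.7865 cycles


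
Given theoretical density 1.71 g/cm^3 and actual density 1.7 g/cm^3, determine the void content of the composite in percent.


Void% = (rho_theo - rho_actual)/rho_theo * 100 = (1.71 - 1.7)/1.71 * 100 = 0.58%

0.58%


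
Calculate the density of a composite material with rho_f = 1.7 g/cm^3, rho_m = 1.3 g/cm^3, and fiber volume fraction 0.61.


rho_c = rho_f*Vf + rho_m*(1-Vf) = 1.7*0.61 + 1.3*0.39 = 1.544 g/cm^3

1.544 g/cm^3


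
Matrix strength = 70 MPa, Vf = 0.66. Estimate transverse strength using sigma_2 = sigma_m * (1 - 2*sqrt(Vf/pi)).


factor = 1 - 2*sqrt(0.66/pi) = 0.0833
sigma_2 = 70 * 0.0833 = 5.83 MPa

5.83 MPa


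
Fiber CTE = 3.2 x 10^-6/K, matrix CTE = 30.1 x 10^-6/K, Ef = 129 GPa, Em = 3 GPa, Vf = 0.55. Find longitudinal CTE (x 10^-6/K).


E1 = Ef*Vf + Em*(1-Vf) = 72.3
alpha_1 = (alpha_f*Ef*Vf + alpha_m*Em*(1-Vf))/E1 = 3.7 x 10^-6/K

3.7 x 10^-6/K


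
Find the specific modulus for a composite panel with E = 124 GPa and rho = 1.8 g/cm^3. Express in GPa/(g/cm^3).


Specific stiffness = E/rho = 124/1.8 = 68.9 GPa/(g/cm^3)

68.9 GPa/(g/cm^3)


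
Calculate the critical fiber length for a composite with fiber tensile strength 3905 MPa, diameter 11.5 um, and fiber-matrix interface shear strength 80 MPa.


Lc = sigma_f * d / (2 * tau_i) = 3905 * 11.5 / (2 * 80) = 280.7 um

280.7 um


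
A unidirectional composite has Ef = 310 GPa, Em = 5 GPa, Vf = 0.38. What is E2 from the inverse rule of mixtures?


1/E2 = Vf/Ef + (1-Vf)/Em = 0.38/310 + 0.62/5
E2 = 7.99 GPa

7.99 GPa


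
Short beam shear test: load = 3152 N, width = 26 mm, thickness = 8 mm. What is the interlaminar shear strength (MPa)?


ILSS = 3F/(4bh) = 3*3152/(4*26*8) = 11.37 MPa

11.37 MPa


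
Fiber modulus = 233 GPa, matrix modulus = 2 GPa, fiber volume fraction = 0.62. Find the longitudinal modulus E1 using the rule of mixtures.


E1 = Ef*Vf + Em*(1-Vf) = 233*0.62 + 2*0.38 = 145.22 GPa

145.22 GPa


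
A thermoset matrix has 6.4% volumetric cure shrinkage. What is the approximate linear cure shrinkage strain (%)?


Linear shrinkage ≈ vol_shrink/3 = 6.4/3 = 2.133%

2.133%


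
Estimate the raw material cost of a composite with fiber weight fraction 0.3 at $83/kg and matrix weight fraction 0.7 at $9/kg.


Cost = cost_f*Wf + cost_m*Wm = 83*0.3 + 9*0.7 = $31.2/kg

$31.2/kg


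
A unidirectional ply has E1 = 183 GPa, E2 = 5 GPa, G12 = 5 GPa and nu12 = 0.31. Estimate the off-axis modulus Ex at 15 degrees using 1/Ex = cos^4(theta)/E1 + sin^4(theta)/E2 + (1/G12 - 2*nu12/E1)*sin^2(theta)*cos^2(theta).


cos^4(15) = 0.870513, sin^4(15) = 0.004487, sin^2(15)*cos^2(15) = 0.0625
1/G12 - 2*nu12/E1 = 1/5 - 2*0.31/183 = 0.196612 GPa^-1
1/Ex = 0.870513/183 + 0.004487/5 + 0.196612*0.0625 = 0.0179426 GPa^-1
Ex = 55.73 GPa

55.73 GPa


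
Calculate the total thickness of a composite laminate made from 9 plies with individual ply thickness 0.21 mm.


h = n * t_ply = 9 * 0.21 = 1.89 mm

1.89 mm


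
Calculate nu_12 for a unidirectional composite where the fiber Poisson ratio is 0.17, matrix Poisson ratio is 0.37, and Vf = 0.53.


nu_12 = nu_f*Vf + nu_m*(1-Vf) = 0.17*0.53 + 0.37*0.47 = 0.264

0.264


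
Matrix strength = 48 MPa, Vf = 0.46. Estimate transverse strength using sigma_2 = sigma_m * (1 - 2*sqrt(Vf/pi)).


factor = 1 - 2*sqrt(0.46/pi) = 0.2347
sigma_2 = 48 * 0.2347 = 11.27 MPa

11.27 MPa


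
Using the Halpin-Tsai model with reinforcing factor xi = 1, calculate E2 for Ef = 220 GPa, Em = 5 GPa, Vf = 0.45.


eta = (Ef/Em - 1)/(Ef/Em + xi) = (44.0 - 1)/(44.0 + 1) = 0.9556
E2 = Em*(1+xi*eta*Vf)/(1-eta*Vf) = 12.54 GPa

12.54 GPa


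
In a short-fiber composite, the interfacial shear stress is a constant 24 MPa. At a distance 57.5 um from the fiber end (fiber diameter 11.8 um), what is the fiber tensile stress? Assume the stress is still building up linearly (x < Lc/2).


Force balance: sigma_f * (pi*d^2/4) = tau * (pi*d) * x  ->  sigma_f = 4 * tau * x / d
sigma_f = 4 * 24 * 57.5 / 11.8 = 467.8 MPa

467.8 MPa


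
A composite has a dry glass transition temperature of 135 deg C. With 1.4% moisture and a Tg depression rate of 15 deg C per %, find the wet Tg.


Tg_wet = Tg_dry - k*moisture = 135 - 15*1.4 = 114.0 deg C

114.0 deg C


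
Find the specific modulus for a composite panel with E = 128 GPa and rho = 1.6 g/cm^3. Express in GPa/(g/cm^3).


Specific stiffness = E/rho = 128/1.6 = 80.0 GPa/(g/cm^3)

80.0 GPa/(g/cm^3)


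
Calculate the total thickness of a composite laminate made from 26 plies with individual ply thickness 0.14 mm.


h = n * t_ply = 26 * 0.14 = 3.64 mm

3.64 mm


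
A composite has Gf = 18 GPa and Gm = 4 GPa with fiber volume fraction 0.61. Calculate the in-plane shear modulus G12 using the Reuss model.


1/G12 = Vf/Gf + (1-Vf)/Gm = 0.61/18 + 0.39/4
G12 = 7.61 GPa

7.61 GPa


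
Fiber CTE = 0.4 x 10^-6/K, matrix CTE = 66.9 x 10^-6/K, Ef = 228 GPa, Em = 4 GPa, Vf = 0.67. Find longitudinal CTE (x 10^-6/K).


E1 = Ef*Vf + Em*(1-Vf) = 154.08
alpha_1 = (alpha_f*Ef*Vf + alpha_m*Em*(1-Vf))/E1 = 0.97 x 10^-6/K

0.97 x 10^-6/K


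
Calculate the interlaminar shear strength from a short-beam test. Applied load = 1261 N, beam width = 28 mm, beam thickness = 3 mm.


ILSS = 3F/(4bh) = 3*1261/(4*28*3) = 11.26 MPa

11.26 MPa


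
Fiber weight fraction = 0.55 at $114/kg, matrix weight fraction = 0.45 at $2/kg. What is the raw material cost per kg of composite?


Cost = cost_f*Wf + cost_m*Wm = 114*0.55 + 2*0.45 = $63.6/kg

$63.6/kg


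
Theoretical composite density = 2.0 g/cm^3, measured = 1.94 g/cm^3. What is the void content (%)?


Void% = (rho_theo - rho_actual)/rho_theo * 100 = (2.0 - 1.94)/2.0 * 100 = 3.0%

3.0%


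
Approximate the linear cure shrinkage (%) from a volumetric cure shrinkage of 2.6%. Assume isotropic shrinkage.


Linear shrinkage ≈ vol_shrink/3 = 2.6/3 = 0.867%

0.867%


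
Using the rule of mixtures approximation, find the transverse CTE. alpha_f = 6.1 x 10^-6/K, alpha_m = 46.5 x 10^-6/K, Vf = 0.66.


alpha_2 = alpha_f*Vf + alpha_m*(1-Vf) = 6.1*0.66 + 46.5*0.34 = 19.8 x 10^-6/K

19.8 x 10^-6/K


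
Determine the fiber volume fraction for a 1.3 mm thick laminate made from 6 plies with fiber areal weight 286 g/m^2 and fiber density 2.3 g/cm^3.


Vf = n * FAW / (rho_f * h * 1000) = 6 * 286 / (2.3 * 1.3 * 1000) = 0.5739

0.5739


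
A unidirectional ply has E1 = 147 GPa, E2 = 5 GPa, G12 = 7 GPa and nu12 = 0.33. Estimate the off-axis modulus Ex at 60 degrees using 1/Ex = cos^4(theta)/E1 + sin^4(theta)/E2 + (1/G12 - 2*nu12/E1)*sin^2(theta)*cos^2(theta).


cos^4(60) = 0.0625, sin^4(60) = 0.5625, sin^2(60)*cos^2(60) = 0.1875
1/G12 - 2*nu12/E1 = 1/7 - 2*0.33/147 = 0.138367 GPa^-1
1/Ex = 0.0625/147 + 0.5625/5 + 0.138367*0.1875 = 0.138869 GPa^-1
Ex = 7.2 GPa

7.2 GPa


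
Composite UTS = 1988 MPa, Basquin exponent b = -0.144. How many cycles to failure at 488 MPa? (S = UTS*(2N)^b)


N = 0.5 * (S/UTS)^(1/b) = 0.5 * (488/1988)^(1/-0.144) = 8611.0719 cycles

8611.0719 cycles


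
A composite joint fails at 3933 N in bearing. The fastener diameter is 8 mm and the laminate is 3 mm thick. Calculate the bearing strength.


sigma_br = F/(d*h) = 3933/(8*3) = 163.9 MPa

163.9 MPa


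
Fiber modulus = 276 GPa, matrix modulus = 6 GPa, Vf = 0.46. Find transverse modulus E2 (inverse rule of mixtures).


1/E2 = Vf/Ef + (1-Vf)/Em = 0.46/276 + 0.54/6
E2 = 10.91 GPa

10.91 GPa


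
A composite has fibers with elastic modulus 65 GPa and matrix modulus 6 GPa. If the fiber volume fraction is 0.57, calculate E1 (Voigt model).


E1 = Ef*Vf + Em*(1-Vf) = 65*0.57 + 6*0.43 = 39.63 GPa

39.63 GPa


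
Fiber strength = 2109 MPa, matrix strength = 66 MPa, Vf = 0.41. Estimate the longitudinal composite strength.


sigma_1 = sigma_f*Vf + sigma_m*(1-Vf) = 2109*0.41 + 66*0.59 = 903.6 MPa

903.6 MPa


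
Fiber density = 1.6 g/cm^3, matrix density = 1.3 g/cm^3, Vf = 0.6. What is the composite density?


rho_c = rho_f*Vf + rho_m*(1-Vf) = 1.6*0.6 + 1.3*0.4 = 1.48 g/cm^3

1.48 g/cm^3


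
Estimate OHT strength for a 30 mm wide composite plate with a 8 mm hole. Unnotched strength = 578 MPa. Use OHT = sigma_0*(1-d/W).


OHT = sigma_0*(1-d/W) = 578*(1-8/30) = 423.9 MPa

423.9 MPa


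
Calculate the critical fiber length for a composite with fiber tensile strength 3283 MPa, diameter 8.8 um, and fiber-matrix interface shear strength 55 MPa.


Lc = sigma_f * d / (2 * tau_i) = 3283 * 8.8 / (2 * 55) = 262.6 um

262.6 um


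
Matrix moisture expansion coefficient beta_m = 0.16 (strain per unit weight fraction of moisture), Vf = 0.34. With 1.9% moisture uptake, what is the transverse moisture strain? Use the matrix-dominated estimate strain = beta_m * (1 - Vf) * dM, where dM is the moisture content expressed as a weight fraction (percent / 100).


dM = 1.9/100 = 0.019
strain = beta_m * (1-Vf) * dM = 0.16 * 0.66 * 0.019 = 0.0020064

0.0020064


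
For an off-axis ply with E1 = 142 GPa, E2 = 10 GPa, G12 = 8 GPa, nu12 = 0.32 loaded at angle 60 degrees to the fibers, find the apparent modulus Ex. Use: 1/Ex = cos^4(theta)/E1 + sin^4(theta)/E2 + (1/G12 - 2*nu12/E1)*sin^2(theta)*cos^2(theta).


cos^4(60) = 0.0625, sin^4(60) = 0.5625, sin^2(60)*cos^2(60) = 0.1875
1/G12 - 2*nu12/E1 = 1/8 - 2*0.32/142 = 0.120493 GPa^-1
1/Ex = 0.0625/142 + 0.5625/10 + 0.120493*0.1875 = 0.0792826 GPa^-1
Ex = 12.61 GPa

12.61 GPa


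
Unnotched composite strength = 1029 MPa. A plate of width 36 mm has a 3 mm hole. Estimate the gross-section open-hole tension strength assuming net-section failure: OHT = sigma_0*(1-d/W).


OHT = sigma_0*(1-d/W) = 1029*(1-3/36) = 943.3 MPa

943.3 MPa


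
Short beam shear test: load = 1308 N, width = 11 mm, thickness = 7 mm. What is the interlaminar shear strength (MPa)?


ILSS = 3F/(4bh) = 3*1308/(4*11*7) = 12.74 MPa

12.74 MPa


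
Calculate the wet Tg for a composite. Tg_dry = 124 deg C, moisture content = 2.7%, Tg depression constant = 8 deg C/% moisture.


Tg_wet = Tg_dry - k*moisture = 124 - 8*2.7 = 102.4 deg C

102.4 deg C


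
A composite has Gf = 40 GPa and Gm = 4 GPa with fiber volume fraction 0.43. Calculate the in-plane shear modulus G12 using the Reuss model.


1/G12 = Vf/Gf + (1-Vf)/Gm = 0.43/40 + 0.57/4
G12 = 6.53 GPa

6.53 GPa


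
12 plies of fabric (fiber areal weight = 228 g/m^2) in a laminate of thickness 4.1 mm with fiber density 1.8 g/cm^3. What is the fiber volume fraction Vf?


Vf = n * FAW / (rho_f * h * 1000) = 12 * 228 / (1.8 * 4.1 * 1000) = 0.3707

0.3707


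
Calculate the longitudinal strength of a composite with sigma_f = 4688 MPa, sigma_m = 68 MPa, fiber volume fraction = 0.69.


sigma_1 = sigma_f*Vf + sigma_m*(1-Vf) = 4688*0.69 + 68*0.31 = 3255.8 MPa

3255.8 MPa


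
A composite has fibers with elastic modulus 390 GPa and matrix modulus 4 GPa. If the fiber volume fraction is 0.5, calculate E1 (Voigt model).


E1 = Ef*Vf + Em*(1-Vf) = 390*0.5 + 4*0.5 = 197.0 GPa

197.0 GPa


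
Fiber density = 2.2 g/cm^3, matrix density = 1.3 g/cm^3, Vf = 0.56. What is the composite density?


rho_c = rho_f*Vf + rho_m*(1-Vf) = 2.2*0.56 + 1.3*0.44 = 1.804 g/cm^3

1.804 g/cm^3


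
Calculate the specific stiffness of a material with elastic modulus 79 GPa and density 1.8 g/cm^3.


Specific stiffness = E/rho = 79/1.8 = 43.9 GPa/(g/cm^3)

43.9 GPa/(g/cm^3)


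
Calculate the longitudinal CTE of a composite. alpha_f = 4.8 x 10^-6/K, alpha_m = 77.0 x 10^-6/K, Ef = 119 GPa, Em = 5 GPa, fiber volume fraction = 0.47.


E1 = Ef*Vf + Em*(1-Vf) = 58.58
alpha_1 = (alpha_f*Ef*Vf + alpha_m*Em*(1-Vf))/E1 = 8.07 x 10^-6/K

8.07 x 10^-6/K


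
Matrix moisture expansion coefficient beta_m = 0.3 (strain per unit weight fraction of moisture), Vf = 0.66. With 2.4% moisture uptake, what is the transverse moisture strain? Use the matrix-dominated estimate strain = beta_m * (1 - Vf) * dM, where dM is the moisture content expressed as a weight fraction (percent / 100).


dM = 2.4/100 = 0.024
strain = beta_m * (1-Vf) * dM = 0.3 * 0.34 * 0.024 = 0.002448

0.002448


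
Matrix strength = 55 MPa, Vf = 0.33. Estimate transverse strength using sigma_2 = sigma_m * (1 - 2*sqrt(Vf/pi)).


factor = 1 - 2*sqrt(0.33/pi) = 0.3518
sigma_2 = 55 * 0.3518 = 19.35 MPa

19.35 MPa


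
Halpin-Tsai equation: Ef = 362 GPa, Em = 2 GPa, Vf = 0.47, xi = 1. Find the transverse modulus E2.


eta = (Ef/Em - 1)/(Ef/Em + xi) = (181.0 - 1)/(181.0 + 1) = 0.989
E2 = Em*(1+xi*eta*Vf)/(1-eta*Vf) = 5.47 GPa

5.47 GPa


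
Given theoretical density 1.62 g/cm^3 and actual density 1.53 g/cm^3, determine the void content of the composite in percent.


Void% = (rho_theo - rho_actual)/rho_theo * 100 = (1.62 - 1.53)/1.62 * 100 = 5.56%

5.56%


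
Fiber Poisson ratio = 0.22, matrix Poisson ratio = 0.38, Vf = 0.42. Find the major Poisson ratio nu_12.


nu_12 = nu_f*Vf + nu_m*(1-Vf) = 0.22*0.42 + 0.38*0.58 = 0.3128

0.3128


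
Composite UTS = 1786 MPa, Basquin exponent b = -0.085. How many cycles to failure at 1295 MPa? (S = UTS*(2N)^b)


N = 0.5 * (S/UTS)^(1/b) = 0.5 * (1295/1786)^(1/-0.085) = 21.9513 cycles

21.9513 cycles


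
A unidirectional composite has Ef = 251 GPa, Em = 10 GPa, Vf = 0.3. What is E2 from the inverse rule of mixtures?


1/E2 = Vf/Ef + (1-Vf)/Em = 0.3/251 + 0.7/10
E2 = 14.05 GPa

14.05 GPa


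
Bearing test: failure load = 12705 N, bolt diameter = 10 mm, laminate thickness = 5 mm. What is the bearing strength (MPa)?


sigma_br = F/(d*h) = 12705/(10*5) = 254.1 MPa

254.1 MPa


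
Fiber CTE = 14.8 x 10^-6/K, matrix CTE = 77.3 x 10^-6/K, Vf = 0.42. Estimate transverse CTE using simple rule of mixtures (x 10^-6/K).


alpha_2 = alpha_f*Vf + alpha_m*(1-Vf) = 14.8*0.42 + 77.3*0.58 = 51.1 x 10^-6/K

51.1 x 10^-6/K


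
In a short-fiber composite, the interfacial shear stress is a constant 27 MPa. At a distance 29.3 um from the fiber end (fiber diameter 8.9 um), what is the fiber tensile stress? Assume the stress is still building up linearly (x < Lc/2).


Force balance: sigma_f * (pi*d^2/4) = tau * (pi*d) * x  ->  sigma_f = 4 * tau * x / d
sigma_f = 4 * 27 * 29.3 / 8.9 = 355.6 MPa

355.6 MPa


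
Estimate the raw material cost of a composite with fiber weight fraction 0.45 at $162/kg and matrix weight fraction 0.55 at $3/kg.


Cost = cost_f*Wf + cost_m*Wm = 162*0.45 + 3*0.55 = $74.55/kg

$74.55/kg


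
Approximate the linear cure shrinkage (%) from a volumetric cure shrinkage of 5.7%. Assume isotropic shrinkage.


Linear shrinkage ≈ vol_shrink/3 = 5.7/3 = 1.9%

1.9%


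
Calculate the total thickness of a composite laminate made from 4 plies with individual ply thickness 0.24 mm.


h = n * t_ply = 4 * 0.24 = 0.96 mm

0.96 mm


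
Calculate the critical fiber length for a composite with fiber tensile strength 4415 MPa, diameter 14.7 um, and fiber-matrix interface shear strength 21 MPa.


Lc = sigma_f * d / (2 * tau_i) = 4415 * 14.7 / (2 * 21) = 1545.3 um

1545.3 um


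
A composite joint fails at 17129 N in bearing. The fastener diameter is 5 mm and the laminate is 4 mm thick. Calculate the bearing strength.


sigma_br = F/(d*h) = 17129/(5*4) = 856.5 MPa

856.5 MPa


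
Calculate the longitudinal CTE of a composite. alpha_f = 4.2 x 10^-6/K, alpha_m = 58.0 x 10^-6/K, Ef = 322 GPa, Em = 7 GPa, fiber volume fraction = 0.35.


E1 = Ef*Vf + Em*(1-Vf) = 117.25
alpha_1 = (alpha_f*Ef*Vf + alpha_m*Em*(1-Vf))/E1 = 6.29 x 10^-6/K

6.29 x 10^-6/K


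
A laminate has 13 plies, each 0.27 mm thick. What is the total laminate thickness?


h = n * t_ply = 13 * 0.27 = 3.51 mm

3.51 mm


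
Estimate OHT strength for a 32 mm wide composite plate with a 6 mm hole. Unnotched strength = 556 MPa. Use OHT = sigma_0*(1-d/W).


OHT = sigma_0*(1-d/W) = 556*(1-6/32) = 451.8 MPa

451.8 MPa


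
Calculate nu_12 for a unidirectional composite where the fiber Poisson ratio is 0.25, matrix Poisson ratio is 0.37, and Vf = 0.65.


nu_12 = nu_f*Vf + nu_m*(1-Vf) = 0.25*0.65 + 0.37*0.35 = 0.292

0.292


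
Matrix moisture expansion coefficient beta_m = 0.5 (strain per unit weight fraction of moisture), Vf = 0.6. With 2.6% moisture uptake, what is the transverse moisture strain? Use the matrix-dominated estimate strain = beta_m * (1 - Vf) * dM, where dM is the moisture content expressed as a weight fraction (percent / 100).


dM = 2.6/100 = 0.026
strain = beta_m * (1-Vf) * dM = 0.5 * 0.4 * 0.026 = 0.0052

0.0052


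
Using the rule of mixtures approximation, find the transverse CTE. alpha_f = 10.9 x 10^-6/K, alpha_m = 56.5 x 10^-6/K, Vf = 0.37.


alpha_2 = alpha_f*Vf + alpha_m*(1-Vf) = 10.9*0.37 + 56.5*0.63 = 39.6 x 10^-6/K

39.6 x 10^-6/K


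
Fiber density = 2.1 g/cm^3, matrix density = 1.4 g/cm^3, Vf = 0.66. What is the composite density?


rho_c = rho_f*Vf + rho_m*(1-Vf) = 2.1*0.66 + 1.4*0.34 = 1.862 g/cm^3

1.862 g/cm^3


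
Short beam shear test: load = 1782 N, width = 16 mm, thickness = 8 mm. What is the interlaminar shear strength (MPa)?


ILSS = 3F/(4bh) = 3*1782/(4*16*8) = 10.44 MPa

10.44 MPa


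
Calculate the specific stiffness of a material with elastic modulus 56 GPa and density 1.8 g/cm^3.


Specific stiffness = E/rho = 56/1.8 = 31.1 GPa/(g/cm^3)

31.1 GPa/(g/cm^3)


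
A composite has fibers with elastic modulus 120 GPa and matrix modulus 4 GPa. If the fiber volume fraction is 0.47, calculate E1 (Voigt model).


E1 = Ef*Vf + Em*(1-Vf) = 120*0.47 + 4*0.53 = 58.52 GPa

58.52 GPa


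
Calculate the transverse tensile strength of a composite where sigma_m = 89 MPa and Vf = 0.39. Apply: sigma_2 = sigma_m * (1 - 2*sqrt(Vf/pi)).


factor = 1 - 2*sqrt(0.39/pi) = 0.2953
sigma_2 = 89 * 0.2953 = 26.28 MPa

26.28 MPa


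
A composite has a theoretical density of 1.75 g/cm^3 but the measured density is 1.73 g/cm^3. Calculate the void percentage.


Void% = (rho_theo - rho_actual)/rho_theo * 100 = (1.75 - 1.73)/1.75 * 100 = 1.14%

1.14%


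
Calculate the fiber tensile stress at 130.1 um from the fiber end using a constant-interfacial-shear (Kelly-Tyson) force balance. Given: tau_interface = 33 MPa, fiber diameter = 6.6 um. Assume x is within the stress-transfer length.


Force balance: sigma_f * (pi*d^2/4) = tau * (pi*d) * x  ->  sigma_f = 4 * tau * x / d
sigma_f = 4 * 33 * 130.1 / 6.6 = 2602.0 MPa

2602.0 MPa


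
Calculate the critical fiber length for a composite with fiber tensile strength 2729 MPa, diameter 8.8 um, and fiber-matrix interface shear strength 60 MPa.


Lc = sigma_f * d / (2 * tau_i) = 2729 * 8.8 / (2 * 60) = 200.1 um

200.1 um


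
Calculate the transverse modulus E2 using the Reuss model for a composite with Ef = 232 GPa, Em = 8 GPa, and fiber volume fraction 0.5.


1/E2 = Vf/Ef + (1-Vf)/Em = 0.5/232 + 0.5/8
E2 = 15.47 GPa

15.47 GPa


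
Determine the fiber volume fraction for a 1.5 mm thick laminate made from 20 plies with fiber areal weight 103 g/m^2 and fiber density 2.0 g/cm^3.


Vf = n * FAW / (rho_f * h * 1000) = 20 * 103 / (2.0 * 1.5 * 1000) = 0.6867

0.6867


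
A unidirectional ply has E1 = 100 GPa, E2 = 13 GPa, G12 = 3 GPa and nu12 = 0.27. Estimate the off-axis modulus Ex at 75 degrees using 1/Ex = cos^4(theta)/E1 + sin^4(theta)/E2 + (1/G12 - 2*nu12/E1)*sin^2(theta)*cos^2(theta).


cos^4(75) = 0.004487, sin^4(75) = 0.870513, sin^2(75)*cos^2(75) = 0.0625
1/G12 - 2*nu12/E1 = 1/3 - 2*0.27/100 = 0.327933 GPa^-1
1/Ex = 0.004487/100 + 0.870513/13 + 0.327933*0.0625 = 0.0875032 GPa^-1
Ex = 11.43 GPa

11.43 GPa


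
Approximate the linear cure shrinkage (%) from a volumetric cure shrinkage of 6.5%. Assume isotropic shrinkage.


Linear shrinkage ≈ vol_shrink/3 = 6.5/3 = 2.167%

2.167%


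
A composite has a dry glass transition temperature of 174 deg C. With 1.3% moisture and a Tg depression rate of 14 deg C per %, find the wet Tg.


Tg_wet = Tg_dry - k*moisture = 174 - 14*1.3 = 155.8 deg C

155.8 deg C


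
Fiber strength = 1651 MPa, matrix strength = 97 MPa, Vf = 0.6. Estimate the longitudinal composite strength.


sigma_1 = sigma_f*Vf + sigma_m*(1-Vf) = 1651*0.6 + 97*0.4 = 1029.4 MPa

1029.4 MPa


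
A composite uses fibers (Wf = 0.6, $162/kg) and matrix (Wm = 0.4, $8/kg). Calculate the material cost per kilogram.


Cost = cost_f*Wf + cost_m*Wm = 162*0.6 + 8*0.4 = $100.4/kg

$100.4/kg


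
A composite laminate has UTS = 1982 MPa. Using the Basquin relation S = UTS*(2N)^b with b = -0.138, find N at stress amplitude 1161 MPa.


N = 0.5 * (S/UTS)^(1/b) = 0.5 * (1161/1982)^(1/-0.138) = 24.1044 cycles

24.1044 cycles


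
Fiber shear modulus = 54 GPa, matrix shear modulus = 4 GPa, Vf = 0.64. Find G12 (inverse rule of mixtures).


1/G12 = Vf/Gf + (1-Vf)/Gm = 0.64/54 + 0.36/4
G12 = 9.82 GPa

9.82 GPa


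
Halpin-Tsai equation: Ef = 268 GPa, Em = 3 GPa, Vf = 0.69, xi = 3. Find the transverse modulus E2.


eta = (Ef/Em - 1)/(Ef/Em + xi) = (89.3333 - 1)/(89.3333 + 3) = 0.9567
E2 = Em*(1+xi*eta*Vf)/(1-eta*Vf) = 26.31 GPa

26.31 GPa


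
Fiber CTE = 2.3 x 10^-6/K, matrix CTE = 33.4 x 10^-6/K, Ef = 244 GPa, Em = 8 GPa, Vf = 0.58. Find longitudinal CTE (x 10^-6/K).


E1 = Ef*Vf + Em*(1-Vf) = 144.88
alpha_1 = (alpha_f*Ef*Vf + alpha_m*Em*(1-Vf))/E1 = 3.02 x 10^-6/K

3.02 x 10^-6/K


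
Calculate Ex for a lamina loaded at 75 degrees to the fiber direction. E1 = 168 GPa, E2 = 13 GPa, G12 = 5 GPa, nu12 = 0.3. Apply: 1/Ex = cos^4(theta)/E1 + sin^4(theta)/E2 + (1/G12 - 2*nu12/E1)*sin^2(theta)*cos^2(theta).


cos^4(75) = 0.004487, sin^4(75) = 0.870513, sin^2(75)*cos^2(75) = 0.0625
1/G12 - 2*nu12/E1 = 1/5 - 2*0.3/168 = 0.196429 GPa^-1
1/Ex = 0.004487/168 + 0.870513/13 + 0.196429*0.0625 = 0.079266 GPa^-1
Ex = 12.62 GPa

12.62 GPa


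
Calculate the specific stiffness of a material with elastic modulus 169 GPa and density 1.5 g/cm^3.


Specific stiffness = E/rho = 169/1.5 = 112.7 GPa/(g/cm^3)

112.7 GPa/(g/cm^3)


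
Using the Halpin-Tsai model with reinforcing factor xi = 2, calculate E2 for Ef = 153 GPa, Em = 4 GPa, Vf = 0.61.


eta = (Ef/Em - 1)/(Ef/Em + xi) = (38.25 - 1)/(38.25 + 2) = 0.9255
E2 = Em*(1+xi*eta*Vf)/(1-eta*Vf) = 19.56 GPa

19.56 GPa


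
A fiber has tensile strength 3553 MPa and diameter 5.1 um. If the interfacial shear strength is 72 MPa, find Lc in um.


Lc = sigma_f * d / (2 * tau_i) = 3553 * 5.1 / (2 * 72) = 125.8 um

125.8 um


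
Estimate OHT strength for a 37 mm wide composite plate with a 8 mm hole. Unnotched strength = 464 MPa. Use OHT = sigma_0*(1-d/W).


OHT = sigma_0*(1-d/W) = 464*(1-8/37) = 363.7 MPa

363.7 MPa


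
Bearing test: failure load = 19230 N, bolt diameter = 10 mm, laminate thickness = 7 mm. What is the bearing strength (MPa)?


sigma_br = F/(d*h) = 19230/(10*7) = 274.7 MPa

274.7 MPa


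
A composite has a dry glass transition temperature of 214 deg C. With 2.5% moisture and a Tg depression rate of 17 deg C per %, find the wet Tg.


Tg_wet = Tg_dry - k*moisture = 214 - 17*2.5 = 171.5 deg C

171.5 deg C


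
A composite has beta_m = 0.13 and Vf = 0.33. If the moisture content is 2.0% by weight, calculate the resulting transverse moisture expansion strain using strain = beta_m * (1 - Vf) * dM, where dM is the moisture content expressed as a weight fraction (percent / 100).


dM = 2.0/100 = 0.02
strain = beta_m * (1-Vf) * dM = 0.13 * 0.67 * 0.02 = 0.001742

0.001742


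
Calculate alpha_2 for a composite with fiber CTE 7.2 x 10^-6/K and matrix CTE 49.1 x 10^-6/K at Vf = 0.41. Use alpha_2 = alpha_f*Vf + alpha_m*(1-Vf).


alpha_2 = alpha_f*Vf + alpha_m*(1-Vf) = 7.2*0.41 + 49.1*0.59 = 31.9 x 10^-6/K

31.9 x 10^-6/K


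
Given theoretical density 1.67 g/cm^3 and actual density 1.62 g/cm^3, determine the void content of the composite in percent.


Void% = (rho_theo - rho_actual)/rho_theo * 100 = (1.67 - 1.62)/1.67 * 100 = 2.99%

2.99%


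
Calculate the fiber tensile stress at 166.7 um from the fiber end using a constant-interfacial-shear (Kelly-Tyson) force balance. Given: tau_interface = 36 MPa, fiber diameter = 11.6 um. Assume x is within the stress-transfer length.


Force balance: sigma_f * (pi*d^2/4) = tau * (pi*d) * x  ->  sigma_f = 4 * tau * x / d
sigma_f = 4 * 36 * 166.7 / 11.6 = 2069.4 MPa

2069.4 MPa


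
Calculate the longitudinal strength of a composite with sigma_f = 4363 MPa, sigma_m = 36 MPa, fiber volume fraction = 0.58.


sigma_1 = sigma_f*Vf + sigma_m*(1-Vf) = 4363*0.58 + 36*0.42 = 2545.7 MPa

2545.7 MPa


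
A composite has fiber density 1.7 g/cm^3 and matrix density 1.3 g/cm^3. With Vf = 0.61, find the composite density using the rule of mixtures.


rho_c = rho_f*Vf + rho_m*(1-Vf) = 1.7*0.61 + 1.3*0.39 = 1.544 g/cm^3

1.544 g/cm^3


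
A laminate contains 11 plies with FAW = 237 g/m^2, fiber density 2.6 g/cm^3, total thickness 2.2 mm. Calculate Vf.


Vf = n * FAW / (rho_f * h * 1000) = 11 * 237 / (2.6 * 2.2 * 1000) = 0.4558

0.4558


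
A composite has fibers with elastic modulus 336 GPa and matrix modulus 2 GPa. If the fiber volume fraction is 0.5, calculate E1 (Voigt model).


E1 = Ef*Vf + Em*(1-Vf) = 336*0.5 + 2*0.5 = 169.0 GPa

169.0 GPa


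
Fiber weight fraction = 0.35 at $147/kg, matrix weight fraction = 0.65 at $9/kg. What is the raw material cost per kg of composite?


Cost = cost_f*Wf + cost_m*Wm = 147*0.35 + 9*0.65 = $57.3/kg

$57.3/kg


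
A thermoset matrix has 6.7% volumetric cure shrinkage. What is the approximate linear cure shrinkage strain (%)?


Linear shrinkage ≈ vol_shrink/3 = 6.7/3 = 2.233%

2.233%


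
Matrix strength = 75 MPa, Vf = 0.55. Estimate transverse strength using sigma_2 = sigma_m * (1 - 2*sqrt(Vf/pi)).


factor = 1 - 2*sqrt(0.55/pi) = 0.1632
sigma_2 = 75 * 0.1632 = 12.24 MPa

12.24 MPa


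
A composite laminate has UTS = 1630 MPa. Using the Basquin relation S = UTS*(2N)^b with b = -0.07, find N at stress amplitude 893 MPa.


N = 0.5 * (S/UTS)^(1/b) = 0.5 * (893/1630)^(1/-0.07) = 2706.0979 cycles

2706.0979 cycles


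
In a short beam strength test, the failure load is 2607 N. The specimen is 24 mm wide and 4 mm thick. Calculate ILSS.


ILSS = 3F/(4bh) = 3*2607/(4*24*4) = 20.37 MPa

20.37 MPa


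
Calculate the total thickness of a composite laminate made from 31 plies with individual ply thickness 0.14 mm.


h = n * t_ply = 31 * 0.14 = 4.34 mm

4.34 mm


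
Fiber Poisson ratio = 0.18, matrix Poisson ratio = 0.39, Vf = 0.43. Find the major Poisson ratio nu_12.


nu_12 = nu_f*Vf + nu_m*(1-Vf) = 0.18*0.43 + 0.39*0.57 = 0.2997

0.2997


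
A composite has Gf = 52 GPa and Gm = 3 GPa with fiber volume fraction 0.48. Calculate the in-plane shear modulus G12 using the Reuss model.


1/G12 = Vf/Gf + (1-Vf)/Gm = 0.48/52 + 0.52/3
G12 = 5.48 GPa

5.48 GPa


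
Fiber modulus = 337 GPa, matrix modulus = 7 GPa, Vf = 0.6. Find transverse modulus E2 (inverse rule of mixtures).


1/E2 = Vf/Ef + (1-Vf)/Em = 0.6/337 + 0.4/7
E2 = 16.97 GPa

16.97 GPa


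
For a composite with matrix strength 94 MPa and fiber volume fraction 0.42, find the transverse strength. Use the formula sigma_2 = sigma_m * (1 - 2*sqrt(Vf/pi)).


factor = 1 - 2*sqrt(0.42/pi) = 0.2687
sigma_2 = 94 * 0.2687 = 25.26 MPa

25.26 MPa


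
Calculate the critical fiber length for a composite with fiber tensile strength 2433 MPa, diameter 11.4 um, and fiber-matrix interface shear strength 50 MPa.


Lc = sigma_f * d / (2 * tau_i) = 2433 * 11.4 / (2 * 50) = 277.4 um

277.4 um


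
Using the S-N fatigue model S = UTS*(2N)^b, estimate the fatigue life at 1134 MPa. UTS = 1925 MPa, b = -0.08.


N = 0.5 * (S/UTS)^(1/b) = 0.5 * (1134/1925)^(1/-0.08) = 372.9847 cycles

372.9847 cycles


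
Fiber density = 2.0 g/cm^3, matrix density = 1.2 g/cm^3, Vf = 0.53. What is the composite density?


rho_c = rho_f*Vf + rho_m*(1-Vf) = 2.0*0.53 + 1.2*0.47 = 1.624 g/cm^3

1.624 g/cm^3


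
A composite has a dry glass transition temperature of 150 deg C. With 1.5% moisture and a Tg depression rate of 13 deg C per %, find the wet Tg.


Tg_wet = Tg_dry - k*moisture = 150 - 13*1.5 = 130.5 deg C

130.5 deg C


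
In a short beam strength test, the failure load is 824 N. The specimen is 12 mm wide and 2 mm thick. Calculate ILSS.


ILSS = 3F/(4bh) = 3*824/(4*12*2) = 25.75 MPa

25.75 MPa


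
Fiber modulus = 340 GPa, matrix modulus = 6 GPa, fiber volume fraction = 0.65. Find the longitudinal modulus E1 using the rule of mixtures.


E1 = Ef*Vf + Em*(1-Vf) = 340*0.65 + 6*0.35 = 223.1 GPa

223.1 GPa


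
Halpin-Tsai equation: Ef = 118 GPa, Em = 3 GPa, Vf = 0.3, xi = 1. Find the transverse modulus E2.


eta = (Ef/Em - 1)/(Ef/Em + xi) = (39.3333 - 1)/(39.3333 + 1) = 0.9504
E2 = Em*(1+xi*eta*Vf)/(1-eta*Vf) = 5.39 GPa

5.39 GPa


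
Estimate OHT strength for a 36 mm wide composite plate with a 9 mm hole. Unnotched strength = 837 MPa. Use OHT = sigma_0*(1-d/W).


OHT = sigma_0*(1-d/W) = 837*(1-9/36) = 627.8 MPa

627.8 MPa


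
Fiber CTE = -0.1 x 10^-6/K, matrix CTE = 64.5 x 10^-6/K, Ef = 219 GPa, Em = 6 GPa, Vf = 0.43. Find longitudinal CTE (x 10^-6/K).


E1 = Ef*Vf + Em*(1-Vf) = 97.59
alpha_1 = (alpha_f*Ef*Vf + alpha_m*Em*(1-Vf))/E1 = 2.16 x 10^-6/K

2.16 x 10^-6/K


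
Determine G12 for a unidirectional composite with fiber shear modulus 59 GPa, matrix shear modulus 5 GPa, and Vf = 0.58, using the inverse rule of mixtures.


1/G12 = Vf/Gf + (1-Vf)/Gm = 0.58/59 + 0.42/5
G12 = 10.66 GPa

10.66 GPa


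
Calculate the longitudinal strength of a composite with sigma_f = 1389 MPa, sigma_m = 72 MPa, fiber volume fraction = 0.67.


sigma_1 = sigma_f*Vf + sigma_m*(1-Vf) = 1389*0.67 + 72*0.33 = 954.4 MPa

954.4 MPa


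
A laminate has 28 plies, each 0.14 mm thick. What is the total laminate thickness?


h = n * t_ply = 28 * 0.14 = 3.92 mm

3.92 mm


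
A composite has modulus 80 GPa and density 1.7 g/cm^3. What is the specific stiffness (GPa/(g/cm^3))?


Specific stiffness = E/rho = 80/1.7 = 47.1 GPa/(g/cm^3)

47.1 GPa/(g/cm^3)


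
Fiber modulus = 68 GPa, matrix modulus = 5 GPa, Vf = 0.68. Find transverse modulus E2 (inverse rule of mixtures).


1/E2 = Vf/Ef + (1-Vf)/Em = 0.68/68 + 0.32/5
E2 = 13.51 GPa

13.51 GPa


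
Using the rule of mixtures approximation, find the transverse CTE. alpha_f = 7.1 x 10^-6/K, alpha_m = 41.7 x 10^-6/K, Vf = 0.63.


alpha_2 = alpha_f*Vf + alpha_m*(1-Vf) = 7.1*0.63 + 41.7*0.37 = 19.9 x 10^-6/K

19.9 x 10^-6/K


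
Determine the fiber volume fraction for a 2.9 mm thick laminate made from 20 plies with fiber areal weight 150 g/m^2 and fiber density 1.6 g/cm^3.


Vf = n * FAW / (rho_f * h * 1000) = 20 * 150 / (1.6 * 2.9 * 1000) = 0.6466

0.6466


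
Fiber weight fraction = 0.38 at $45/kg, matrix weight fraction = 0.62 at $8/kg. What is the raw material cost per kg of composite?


Cost = cost_f*Wf + cost_m*Wm = 45*0.38 + 8*0.62 = $22.06/kg

$22.06/kg


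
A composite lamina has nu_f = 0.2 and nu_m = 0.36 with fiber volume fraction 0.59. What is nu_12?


nu_12 = nu_f*Vf + nu_m*(1-Vf) = 0.2*0.59 + 0.36*0.41 = 0.2656

0.2656


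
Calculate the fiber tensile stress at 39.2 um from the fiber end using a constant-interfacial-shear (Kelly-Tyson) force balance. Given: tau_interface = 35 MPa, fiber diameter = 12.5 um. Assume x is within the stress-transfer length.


Force balance: sigma_f * (pi*d^2/4) = tau * (pi*d) * x  ->  sigma_f = 4 * tau * x / d
sigma_f = 4 * 35 * 39.2 / 12.5 = 439.0 MPa

439.0 MPa


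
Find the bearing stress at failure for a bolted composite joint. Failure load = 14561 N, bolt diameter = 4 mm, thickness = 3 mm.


sigma_br = F/(d*h) = 14561/(4*3) = 1213.4 MPa

1213.4 MPa


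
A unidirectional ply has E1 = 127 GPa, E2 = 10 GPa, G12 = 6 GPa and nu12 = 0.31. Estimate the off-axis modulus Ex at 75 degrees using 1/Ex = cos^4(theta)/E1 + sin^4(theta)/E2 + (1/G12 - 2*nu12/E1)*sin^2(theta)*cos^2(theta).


cos^4(75) = 0.004487, sin^4(75) = 0.870513, sin^2(75)*cos^2(75) = 0.0625
1/G12 - 2*nu12/E1 = 1/6 - 2*0.31/127 = 0.161785 GPa^-1
1/Ex = 0.004487/127 + 0.870513/10 + 0.161785*0.0625 = 0.0971982 GPa^-1
Ex = 10.29 GPa

10.29 GPa


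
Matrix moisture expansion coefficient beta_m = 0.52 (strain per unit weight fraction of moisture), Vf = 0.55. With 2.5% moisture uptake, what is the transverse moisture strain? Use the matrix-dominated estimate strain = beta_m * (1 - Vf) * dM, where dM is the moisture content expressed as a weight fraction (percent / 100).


dM = 2.5/100 = 0.025
strain = beta_m * (1-Vf) * dM = 0.52 * 0.45 * 0.025 = 0.00585

0.00585


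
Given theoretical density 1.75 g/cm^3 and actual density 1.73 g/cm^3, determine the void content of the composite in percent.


Void% = (rho_theo - rho_actual)/rho_theo * 100 = (1.75 - 1.73)/1.75 * 100 = 1.14%

1.14%


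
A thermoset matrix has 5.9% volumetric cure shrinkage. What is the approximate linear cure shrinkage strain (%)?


Linear shrinkage ≈ vol_shrink/3 = 5.9/3 = 1.967%

1.967%


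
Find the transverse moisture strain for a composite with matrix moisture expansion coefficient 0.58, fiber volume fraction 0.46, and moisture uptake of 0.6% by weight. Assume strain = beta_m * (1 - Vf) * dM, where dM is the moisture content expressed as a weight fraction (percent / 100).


dM = 0.6/100 = 0.006
strain = beta_m * (1-Vf) * dM = 0.58 * 0.54 * 0.006 = 0.0018792

0.0018792
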